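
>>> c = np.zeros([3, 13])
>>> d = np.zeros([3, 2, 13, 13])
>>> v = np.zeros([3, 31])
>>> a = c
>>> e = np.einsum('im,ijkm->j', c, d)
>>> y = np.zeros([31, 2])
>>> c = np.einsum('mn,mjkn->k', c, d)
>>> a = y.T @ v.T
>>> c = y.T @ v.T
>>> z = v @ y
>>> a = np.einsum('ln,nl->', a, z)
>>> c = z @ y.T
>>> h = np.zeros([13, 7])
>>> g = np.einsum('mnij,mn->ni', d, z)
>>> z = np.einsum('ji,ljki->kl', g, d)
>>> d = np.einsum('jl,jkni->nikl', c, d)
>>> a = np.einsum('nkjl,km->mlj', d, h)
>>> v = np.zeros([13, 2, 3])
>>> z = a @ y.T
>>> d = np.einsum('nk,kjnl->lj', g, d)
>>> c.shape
(3, 31)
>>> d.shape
(31, 13)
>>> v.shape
(13, 2, 3)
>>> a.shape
(7, 31, 2)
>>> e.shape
(2,)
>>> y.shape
(31, 2)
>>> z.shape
(7, 31, 31)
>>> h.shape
(13, 7)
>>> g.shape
(2, 13)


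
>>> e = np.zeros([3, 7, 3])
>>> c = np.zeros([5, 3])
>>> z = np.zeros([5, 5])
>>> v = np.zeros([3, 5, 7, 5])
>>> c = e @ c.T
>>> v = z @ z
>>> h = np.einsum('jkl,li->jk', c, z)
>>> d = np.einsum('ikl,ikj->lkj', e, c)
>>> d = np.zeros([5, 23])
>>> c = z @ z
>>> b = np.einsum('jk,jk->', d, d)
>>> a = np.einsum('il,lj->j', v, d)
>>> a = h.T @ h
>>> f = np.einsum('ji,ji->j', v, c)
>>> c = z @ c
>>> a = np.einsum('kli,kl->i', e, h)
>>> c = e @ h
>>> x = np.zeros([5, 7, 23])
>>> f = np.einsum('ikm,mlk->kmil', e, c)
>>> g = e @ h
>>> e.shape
(3, 7, 3)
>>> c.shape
(3, 7, 7)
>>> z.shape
(5, 5)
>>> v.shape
(5, 5)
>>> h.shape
(3, 7)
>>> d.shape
(5, 23)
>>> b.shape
()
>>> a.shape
(3,)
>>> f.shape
(7, 3, 3, 7)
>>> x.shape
(5, 7, 23)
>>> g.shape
(3, 7, 7)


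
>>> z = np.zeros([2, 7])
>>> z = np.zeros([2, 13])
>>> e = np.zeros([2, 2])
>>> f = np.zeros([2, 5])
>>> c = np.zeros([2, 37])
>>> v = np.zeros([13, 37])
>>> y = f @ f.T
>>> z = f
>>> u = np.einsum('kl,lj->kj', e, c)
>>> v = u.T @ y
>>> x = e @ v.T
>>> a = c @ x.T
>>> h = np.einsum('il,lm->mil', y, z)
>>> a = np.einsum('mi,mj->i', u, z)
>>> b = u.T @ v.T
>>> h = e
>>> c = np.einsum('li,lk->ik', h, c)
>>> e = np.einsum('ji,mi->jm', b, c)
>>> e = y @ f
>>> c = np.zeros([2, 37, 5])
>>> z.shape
(2, 5)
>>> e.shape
(2, 5)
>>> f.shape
(2, 5)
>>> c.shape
(2, 37, 5)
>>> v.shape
(37, 2)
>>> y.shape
(2, 2)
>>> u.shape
(2, 37)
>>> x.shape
(2, 37)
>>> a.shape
(37,)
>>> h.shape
(2, 2)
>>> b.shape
(37, 37)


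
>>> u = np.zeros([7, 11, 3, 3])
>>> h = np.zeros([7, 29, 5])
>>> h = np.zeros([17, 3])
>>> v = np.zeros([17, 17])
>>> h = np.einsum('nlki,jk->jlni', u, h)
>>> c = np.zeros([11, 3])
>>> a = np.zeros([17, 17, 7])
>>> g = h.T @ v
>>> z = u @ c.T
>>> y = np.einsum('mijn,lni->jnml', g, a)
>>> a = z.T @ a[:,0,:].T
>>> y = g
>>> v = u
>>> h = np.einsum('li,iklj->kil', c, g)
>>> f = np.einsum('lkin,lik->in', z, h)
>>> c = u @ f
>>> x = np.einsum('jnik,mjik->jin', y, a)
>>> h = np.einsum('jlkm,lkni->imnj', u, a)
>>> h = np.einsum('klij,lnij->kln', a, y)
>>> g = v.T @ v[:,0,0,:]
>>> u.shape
(7, 11, 3, 3)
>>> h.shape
(11, 3, 7)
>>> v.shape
(7, 11, 3, 3)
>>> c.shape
(7, 11, 3, 11)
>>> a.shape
(11, 3, 11, 17)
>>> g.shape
(3, 3, 11, 3)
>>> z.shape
(7, 11, 3, 11)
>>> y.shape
(3, 7, 11, 17)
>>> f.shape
(3, 11)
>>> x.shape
(3, 11, 7)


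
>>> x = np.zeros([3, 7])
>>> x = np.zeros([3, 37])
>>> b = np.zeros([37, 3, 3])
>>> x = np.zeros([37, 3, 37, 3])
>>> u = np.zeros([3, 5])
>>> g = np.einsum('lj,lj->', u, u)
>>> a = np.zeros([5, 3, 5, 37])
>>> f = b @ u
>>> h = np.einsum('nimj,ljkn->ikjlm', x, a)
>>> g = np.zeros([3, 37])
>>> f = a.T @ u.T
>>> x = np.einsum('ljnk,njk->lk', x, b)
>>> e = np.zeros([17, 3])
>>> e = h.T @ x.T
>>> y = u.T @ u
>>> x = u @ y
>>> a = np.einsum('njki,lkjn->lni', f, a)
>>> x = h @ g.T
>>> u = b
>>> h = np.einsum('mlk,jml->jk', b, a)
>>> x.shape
(3, 5, 3, 5, 3)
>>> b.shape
(37, 3, 3)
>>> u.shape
(37, 3, 3)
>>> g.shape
(3, 37)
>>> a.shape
(5, 37, 3)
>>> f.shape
(37, 5, 3, 3)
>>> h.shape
(5, 3)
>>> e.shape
(37, 5, 3, 5, 37)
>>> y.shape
(5, 5)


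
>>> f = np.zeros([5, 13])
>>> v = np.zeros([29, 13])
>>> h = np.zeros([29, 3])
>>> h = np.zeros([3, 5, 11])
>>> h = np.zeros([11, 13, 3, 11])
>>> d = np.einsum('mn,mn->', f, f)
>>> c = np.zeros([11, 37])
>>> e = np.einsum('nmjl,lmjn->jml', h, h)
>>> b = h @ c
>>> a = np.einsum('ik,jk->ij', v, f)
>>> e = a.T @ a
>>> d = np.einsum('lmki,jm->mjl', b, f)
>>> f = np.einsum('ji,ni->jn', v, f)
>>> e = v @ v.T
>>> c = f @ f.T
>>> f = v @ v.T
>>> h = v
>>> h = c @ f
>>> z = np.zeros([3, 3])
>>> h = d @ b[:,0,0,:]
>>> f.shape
(29, 29)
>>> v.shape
(29, 13)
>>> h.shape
(13, 5, 37)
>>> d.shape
(13, 5, 11)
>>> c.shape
(29, 29)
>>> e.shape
(29, 29)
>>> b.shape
(11, 13, 3, 37)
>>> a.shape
(29, 5)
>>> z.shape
(3, 3)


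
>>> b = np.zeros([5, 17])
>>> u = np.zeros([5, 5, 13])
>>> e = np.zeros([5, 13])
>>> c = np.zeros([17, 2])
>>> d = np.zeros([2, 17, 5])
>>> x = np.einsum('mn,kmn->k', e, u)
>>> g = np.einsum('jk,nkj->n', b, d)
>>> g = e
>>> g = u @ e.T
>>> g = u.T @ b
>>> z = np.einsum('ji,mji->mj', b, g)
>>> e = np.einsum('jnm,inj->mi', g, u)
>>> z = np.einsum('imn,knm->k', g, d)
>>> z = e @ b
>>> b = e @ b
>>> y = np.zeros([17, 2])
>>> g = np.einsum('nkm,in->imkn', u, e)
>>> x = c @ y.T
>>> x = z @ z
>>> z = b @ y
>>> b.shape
(17, 17)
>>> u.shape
(5, 5, 13)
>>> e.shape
(17, 5)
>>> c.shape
(17, 2)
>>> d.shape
(2, 17, 5)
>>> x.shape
(17, 17)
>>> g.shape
(17, 13, 5, 5)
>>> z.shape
(17, 2)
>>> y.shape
(17, 2)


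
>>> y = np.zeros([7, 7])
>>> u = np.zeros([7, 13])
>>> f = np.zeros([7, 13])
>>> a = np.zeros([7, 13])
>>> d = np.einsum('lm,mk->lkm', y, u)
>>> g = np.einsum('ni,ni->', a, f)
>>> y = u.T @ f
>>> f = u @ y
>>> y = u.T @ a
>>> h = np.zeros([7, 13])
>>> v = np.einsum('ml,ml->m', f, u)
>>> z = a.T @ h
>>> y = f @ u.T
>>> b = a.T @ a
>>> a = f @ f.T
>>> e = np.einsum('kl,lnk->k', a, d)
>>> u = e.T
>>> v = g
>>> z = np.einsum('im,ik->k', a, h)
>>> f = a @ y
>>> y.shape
(7, 7)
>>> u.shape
(7,)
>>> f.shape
(7, 7)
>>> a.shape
(7, 7)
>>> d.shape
(7, 13, 7)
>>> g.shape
()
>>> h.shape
(7, 13)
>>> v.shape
()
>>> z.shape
(13,)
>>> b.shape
(13, 13)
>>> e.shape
(7,)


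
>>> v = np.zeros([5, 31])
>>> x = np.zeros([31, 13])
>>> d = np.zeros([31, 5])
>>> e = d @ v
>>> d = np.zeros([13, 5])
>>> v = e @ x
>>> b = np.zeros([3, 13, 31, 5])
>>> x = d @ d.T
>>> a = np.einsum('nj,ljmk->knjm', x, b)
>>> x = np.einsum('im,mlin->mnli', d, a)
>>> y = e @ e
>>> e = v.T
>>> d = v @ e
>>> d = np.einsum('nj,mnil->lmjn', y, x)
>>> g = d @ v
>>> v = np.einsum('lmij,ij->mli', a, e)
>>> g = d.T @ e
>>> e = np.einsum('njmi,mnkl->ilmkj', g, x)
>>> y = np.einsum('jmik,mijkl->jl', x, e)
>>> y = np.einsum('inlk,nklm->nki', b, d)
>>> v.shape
(13, 5, 13)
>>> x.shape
(5, 31, 13, 13)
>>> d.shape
(13, 5, 31, 31)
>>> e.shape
(31, 13, 5, 13, 31)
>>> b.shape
(3, 13, 31, 5)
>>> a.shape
(5, 13, 13, 31)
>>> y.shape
(13, 5, 3)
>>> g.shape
(31, 31, 5, 31)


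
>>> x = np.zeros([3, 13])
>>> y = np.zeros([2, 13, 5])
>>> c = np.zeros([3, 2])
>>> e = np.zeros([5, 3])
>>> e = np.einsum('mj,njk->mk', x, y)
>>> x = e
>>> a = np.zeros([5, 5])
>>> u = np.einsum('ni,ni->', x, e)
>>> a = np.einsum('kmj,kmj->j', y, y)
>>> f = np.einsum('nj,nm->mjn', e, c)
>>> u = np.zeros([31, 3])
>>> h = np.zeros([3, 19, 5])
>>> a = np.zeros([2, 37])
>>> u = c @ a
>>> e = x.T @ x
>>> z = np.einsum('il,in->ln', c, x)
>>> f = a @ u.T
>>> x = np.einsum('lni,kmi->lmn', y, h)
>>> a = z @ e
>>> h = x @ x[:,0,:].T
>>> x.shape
(2, 19, 13)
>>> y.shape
(2, 13, 5)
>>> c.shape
(3, 2)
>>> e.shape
(5, 5)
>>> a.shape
(2, 5)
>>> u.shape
(3, 37)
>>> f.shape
(2, 3)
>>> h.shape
(2, 19, 2)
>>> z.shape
(2, 5)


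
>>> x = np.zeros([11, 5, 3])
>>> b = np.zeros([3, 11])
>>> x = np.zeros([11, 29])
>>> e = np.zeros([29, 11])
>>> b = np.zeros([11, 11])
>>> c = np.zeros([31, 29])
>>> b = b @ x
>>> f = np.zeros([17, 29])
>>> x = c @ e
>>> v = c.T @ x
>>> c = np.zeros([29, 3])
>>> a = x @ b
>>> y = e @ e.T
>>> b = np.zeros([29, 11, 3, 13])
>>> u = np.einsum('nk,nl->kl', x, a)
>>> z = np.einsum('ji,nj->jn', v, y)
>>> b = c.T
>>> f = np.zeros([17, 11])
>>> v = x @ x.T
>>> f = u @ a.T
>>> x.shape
(31, 11)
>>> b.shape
(3, 29)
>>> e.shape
(29, 11)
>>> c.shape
(29, 3)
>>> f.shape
(11, 31)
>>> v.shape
(31, 31)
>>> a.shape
(31, 29)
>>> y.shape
(29, 29)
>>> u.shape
(11, 29)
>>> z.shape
(29, 29)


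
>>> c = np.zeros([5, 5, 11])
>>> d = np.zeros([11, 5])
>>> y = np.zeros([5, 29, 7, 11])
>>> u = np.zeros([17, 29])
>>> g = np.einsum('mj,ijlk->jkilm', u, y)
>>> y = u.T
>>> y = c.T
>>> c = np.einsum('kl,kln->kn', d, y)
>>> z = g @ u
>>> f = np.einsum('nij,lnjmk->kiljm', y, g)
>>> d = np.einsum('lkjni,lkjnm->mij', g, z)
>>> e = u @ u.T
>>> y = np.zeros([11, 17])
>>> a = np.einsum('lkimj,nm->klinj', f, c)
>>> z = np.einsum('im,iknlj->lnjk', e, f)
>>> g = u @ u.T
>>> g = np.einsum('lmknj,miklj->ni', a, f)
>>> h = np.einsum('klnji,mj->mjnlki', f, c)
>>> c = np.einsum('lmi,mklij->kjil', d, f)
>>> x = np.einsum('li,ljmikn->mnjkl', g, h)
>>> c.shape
(5, 7, 5, 29)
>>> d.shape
(29, 17, 5)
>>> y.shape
(11, 17)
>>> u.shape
(17, 29)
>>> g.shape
(11, 5)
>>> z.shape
(5, 29, 7, 5)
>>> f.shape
(17, 5, 29, 5, 7)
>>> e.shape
(17, 17)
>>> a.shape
(5, 17, 29, 11, 7)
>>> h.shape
(11, 5, 29, 5, 17, 7)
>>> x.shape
(29, 7, 5, 17, 11)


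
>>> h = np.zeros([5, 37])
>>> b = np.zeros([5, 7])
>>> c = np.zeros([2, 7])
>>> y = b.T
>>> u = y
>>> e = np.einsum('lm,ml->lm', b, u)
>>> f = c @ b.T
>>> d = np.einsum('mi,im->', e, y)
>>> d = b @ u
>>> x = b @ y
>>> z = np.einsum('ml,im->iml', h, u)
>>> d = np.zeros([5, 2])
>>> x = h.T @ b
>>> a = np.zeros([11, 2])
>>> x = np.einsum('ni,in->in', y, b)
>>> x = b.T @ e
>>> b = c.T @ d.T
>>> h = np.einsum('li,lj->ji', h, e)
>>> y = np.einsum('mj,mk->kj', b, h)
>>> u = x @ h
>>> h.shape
(7, 37)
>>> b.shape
(7, 5)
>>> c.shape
(2, 7)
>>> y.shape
(37, 5)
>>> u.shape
(7, 37)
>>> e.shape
(5, 7)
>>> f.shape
(2, 5)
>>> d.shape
(5, 2)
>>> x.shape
(7, 7)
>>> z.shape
(7, 5, 37)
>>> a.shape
(11, 2)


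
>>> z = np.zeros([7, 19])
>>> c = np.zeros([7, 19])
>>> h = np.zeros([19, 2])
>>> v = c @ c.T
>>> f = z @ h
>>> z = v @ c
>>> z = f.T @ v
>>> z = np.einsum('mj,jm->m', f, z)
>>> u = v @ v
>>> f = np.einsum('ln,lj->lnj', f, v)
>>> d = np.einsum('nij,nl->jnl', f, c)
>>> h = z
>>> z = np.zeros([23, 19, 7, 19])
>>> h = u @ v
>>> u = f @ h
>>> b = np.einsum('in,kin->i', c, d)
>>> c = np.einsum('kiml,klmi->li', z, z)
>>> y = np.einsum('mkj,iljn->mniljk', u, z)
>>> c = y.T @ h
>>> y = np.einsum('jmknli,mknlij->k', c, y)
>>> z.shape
(23, 19, 7, 19)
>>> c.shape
(2, 7, 19, 23, 19, 7)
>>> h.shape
(7, 7)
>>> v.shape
(7, 7)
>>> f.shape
(7, 2, 7)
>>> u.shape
(7, 2, 7)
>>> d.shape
(7, 7, 19)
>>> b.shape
(7,)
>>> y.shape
(19,)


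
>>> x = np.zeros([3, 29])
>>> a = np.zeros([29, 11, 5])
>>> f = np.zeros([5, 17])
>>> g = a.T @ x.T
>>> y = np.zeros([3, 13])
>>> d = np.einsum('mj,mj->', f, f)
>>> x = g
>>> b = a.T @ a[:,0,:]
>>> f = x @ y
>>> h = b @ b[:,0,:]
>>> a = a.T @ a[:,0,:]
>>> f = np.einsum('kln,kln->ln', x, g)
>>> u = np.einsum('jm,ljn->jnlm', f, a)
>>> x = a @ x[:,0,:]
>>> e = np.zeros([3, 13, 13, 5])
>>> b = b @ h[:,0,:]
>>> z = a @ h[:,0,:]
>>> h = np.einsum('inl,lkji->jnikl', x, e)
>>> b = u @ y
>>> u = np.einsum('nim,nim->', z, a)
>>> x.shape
(5, 11, 3)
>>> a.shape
(5, 11, 5)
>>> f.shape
(11, 3)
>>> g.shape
(5, 11, 3)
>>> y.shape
(3, 13)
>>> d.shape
()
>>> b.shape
(11, 5, 5, 13)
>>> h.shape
(13, 11, 5, 13, 3)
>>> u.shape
()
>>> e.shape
(3, 13, 13, 5)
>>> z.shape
(5, 11, 5)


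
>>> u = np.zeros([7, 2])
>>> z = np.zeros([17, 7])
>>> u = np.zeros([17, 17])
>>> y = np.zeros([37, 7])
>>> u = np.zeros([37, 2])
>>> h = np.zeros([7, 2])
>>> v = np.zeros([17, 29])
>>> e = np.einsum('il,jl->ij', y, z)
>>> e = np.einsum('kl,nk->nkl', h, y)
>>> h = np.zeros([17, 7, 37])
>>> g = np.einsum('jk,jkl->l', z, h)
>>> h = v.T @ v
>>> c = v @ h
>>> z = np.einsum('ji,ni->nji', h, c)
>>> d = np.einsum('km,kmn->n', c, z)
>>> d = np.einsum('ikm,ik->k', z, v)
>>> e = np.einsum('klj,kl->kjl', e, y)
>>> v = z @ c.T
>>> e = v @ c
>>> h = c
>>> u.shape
(37, 2)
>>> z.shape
(17, 29, 29)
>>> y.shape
(37, 7)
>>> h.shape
(17, 29)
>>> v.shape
(17, 29, 17)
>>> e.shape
(17, 29, 29)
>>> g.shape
(37,)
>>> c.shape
(17, 29)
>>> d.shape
(29,)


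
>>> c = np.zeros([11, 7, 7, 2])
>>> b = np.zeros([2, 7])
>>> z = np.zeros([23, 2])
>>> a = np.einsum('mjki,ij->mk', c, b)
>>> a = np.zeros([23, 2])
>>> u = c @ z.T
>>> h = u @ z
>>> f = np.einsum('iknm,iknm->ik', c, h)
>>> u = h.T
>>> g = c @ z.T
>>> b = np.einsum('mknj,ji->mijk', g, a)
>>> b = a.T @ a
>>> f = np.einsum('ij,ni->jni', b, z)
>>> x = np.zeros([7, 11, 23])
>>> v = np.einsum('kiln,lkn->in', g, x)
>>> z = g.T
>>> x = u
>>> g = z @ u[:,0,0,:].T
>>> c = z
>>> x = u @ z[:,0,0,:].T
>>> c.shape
(23, 7, 7, 11)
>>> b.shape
(2, 2)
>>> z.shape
(23, 7, 7, 11)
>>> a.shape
(23, 2)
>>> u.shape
(2, 7, 7, 11)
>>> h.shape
(11, 7, 7, 2)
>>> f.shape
(2, 23, 2)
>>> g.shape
(23, 7, 7, 2)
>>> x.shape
(2, 7, 7, 23)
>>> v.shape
(7, 23)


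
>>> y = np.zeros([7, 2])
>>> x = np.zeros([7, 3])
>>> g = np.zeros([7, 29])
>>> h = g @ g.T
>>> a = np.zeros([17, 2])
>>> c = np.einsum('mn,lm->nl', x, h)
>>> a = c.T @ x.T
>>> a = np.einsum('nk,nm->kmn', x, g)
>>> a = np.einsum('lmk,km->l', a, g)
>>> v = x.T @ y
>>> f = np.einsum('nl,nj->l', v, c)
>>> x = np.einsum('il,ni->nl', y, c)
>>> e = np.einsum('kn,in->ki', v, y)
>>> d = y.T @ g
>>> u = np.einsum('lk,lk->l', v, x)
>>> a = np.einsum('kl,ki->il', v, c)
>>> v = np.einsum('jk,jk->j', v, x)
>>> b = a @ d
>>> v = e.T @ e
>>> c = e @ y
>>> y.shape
(7, 2)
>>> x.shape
(3, 2)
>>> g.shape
(7, 29)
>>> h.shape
(7, 7)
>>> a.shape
(7, 2)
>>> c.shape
(3, 2)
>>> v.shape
(7, 7)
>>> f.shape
(2,)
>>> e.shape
(3, 7)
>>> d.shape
(2, 29)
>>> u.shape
(3,)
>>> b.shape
(7, 29)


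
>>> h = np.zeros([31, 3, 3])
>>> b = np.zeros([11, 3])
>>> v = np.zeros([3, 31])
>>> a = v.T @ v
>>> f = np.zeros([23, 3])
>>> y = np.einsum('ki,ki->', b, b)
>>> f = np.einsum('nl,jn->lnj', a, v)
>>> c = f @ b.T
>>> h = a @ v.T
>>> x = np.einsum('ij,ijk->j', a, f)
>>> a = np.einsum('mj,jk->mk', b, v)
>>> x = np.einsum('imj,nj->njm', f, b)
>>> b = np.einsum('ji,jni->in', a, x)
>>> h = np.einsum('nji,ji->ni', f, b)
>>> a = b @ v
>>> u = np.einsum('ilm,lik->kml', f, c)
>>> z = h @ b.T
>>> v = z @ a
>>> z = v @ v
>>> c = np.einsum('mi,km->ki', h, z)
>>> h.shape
(31, 3)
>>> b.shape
(31, 3)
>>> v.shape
(31, 31)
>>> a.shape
(31, 31)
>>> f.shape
(31, 31, 3)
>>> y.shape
()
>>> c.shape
(31, 3)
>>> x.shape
(11, 3, 31)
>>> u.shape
(11, 3, 31)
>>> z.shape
(31, 31)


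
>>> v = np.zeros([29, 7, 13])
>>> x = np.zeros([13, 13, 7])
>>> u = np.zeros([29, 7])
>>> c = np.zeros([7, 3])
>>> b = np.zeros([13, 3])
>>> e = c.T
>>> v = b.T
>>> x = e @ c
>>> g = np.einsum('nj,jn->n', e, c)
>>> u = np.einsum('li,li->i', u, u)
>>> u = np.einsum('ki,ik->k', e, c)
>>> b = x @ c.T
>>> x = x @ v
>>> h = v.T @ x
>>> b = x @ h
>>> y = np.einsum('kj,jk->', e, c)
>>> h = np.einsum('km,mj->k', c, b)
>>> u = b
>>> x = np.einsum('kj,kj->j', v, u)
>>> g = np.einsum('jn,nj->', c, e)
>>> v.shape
(3, 13)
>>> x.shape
(13,)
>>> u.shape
(3, 13)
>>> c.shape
(7, 3)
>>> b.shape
(3, 13)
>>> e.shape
(3, 7)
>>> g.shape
()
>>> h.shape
(7,)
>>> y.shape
()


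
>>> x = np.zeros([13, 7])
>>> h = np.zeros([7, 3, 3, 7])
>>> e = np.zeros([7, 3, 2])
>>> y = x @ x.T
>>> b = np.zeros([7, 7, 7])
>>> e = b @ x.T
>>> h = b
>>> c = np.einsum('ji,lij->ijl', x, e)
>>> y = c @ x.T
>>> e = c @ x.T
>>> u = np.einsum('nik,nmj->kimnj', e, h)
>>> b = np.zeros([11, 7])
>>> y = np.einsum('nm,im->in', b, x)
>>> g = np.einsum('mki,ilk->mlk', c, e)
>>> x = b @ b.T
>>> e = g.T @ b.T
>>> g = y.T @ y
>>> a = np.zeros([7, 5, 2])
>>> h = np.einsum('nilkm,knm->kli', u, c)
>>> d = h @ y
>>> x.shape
(11, 11)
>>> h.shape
(7, 7, 13)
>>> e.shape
(13, 13, 11)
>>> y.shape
(13, 11)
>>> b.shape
(11, 7)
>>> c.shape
(7, 13, 7)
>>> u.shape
(13, 13, 7, 7, 7)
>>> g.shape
(11, 11)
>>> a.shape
(7, 5, 2)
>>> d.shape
(7, 7, 11)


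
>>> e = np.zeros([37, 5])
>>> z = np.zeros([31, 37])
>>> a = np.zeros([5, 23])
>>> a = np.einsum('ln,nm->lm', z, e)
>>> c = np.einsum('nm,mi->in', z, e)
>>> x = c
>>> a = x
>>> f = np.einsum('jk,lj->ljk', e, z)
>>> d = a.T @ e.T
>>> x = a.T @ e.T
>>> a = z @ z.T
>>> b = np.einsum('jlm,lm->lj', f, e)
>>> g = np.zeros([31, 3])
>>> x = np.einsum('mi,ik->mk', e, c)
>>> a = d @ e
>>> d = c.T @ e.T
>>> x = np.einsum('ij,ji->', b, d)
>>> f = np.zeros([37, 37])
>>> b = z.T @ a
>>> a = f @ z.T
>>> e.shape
(37, 5)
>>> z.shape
(31, 37)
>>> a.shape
(37, 31)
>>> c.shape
(5, 31)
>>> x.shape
()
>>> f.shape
(37, 37)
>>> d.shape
(31, 37)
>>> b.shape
(37, 5)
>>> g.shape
(31, 3)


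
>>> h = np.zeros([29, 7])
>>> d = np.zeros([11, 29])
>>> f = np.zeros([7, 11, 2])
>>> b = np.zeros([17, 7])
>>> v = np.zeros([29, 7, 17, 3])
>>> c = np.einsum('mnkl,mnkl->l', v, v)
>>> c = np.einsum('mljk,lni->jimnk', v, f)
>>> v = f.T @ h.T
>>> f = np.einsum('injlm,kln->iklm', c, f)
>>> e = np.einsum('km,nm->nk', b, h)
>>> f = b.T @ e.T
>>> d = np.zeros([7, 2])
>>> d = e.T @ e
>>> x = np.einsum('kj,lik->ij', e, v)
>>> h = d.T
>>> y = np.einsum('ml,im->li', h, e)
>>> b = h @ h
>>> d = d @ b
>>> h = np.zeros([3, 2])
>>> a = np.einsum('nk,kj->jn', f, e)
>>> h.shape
(3, 2)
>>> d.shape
(17, 17)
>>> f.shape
(7, 29)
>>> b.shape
(17, 17)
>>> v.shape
(2, 11, 29)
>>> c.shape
(17, 2, 29, 11, 3)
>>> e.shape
(29, 17)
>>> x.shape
(11, 17)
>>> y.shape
(17, 29)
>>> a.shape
(17, 7)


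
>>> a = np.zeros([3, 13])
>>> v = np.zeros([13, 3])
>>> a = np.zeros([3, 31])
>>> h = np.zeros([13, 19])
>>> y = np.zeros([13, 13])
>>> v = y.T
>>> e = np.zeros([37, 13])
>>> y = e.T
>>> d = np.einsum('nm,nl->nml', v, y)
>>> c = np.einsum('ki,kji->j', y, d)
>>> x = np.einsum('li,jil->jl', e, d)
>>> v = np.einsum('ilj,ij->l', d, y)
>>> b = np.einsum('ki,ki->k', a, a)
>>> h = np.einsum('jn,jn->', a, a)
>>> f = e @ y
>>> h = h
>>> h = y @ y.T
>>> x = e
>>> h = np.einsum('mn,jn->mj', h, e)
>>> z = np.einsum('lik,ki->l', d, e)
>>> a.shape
(3, 31)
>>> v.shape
(13,)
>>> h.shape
(13, 37)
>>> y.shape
(13, 37)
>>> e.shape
(37, 13)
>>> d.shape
(13, 13, 37)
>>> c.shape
(13,)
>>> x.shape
(37, 13)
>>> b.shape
(3,)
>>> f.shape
(37, 37)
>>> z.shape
(13,)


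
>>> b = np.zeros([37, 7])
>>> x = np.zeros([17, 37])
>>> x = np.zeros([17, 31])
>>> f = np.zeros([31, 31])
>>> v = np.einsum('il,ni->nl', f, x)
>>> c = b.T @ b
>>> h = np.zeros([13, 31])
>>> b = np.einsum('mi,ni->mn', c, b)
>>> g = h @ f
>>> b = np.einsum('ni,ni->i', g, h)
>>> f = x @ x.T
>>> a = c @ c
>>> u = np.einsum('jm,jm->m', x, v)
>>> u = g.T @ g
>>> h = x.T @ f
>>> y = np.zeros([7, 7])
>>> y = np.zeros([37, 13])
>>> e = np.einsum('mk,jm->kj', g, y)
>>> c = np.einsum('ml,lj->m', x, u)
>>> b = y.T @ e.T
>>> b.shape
(13, 31)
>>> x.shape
(17, 31)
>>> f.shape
(17, 17)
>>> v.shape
(17, 31)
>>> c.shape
(17,)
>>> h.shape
(31, 17)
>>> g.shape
(13, 31)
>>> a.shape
(7, 7)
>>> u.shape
(31, 31)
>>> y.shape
(37, 13)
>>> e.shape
(31, 37)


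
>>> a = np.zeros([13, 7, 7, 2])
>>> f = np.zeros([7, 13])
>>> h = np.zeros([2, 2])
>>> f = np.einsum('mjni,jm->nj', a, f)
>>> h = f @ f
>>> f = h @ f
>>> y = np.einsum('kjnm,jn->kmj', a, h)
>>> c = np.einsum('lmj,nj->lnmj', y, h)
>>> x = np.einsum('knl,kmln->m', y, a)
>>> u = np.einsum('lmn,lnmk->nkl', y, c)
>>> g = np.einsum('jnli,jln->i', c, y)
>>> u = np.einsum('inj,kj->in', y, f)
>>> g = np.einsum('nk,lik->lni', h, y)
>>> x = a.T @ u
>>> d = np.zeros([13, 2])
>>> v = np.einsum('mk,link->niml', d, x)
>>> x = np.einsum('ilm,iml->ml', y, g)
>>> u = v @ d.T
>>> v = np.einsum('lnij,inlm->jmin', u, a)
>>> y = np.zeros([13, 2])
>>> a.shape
(13, 7, 7, 2)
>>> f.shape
(7, 7)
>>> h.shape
(7, 7)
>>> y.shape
(13, 2)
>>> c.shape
(13, 7, 2, 7)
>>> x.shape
(7, 2)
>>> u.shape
(7, 7, 13, 13)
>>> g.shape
(13, 7, 2)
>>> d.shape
(13, 2)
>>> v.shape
(13, 2, 13, 7)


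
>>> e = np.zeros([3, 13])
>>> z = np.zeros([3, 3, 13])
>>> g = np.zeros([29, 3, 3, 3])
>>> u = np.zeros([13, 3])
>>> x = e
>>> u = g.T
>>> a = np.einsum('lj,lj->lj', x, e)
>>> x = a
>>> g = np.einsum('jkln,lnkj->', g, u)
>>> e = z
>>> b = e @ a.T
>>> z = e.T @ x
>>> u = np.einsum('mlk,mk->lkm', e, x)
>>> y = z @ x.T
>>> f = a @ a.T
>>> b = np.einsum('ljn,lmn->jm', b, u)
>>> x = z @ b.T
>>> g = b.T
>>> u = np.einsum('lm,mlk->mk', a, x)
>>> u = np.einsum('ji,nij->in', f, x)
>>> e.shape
(3, 3, 13)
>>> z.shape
(13, 3, 13)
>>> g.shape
(13, 3)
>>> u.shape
(3, 13)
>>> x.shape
(13, 3, 3)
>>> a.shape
(3, 13)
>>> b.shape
(3, 13)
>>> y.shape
(13, 3, 3)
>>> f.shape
(3, 3)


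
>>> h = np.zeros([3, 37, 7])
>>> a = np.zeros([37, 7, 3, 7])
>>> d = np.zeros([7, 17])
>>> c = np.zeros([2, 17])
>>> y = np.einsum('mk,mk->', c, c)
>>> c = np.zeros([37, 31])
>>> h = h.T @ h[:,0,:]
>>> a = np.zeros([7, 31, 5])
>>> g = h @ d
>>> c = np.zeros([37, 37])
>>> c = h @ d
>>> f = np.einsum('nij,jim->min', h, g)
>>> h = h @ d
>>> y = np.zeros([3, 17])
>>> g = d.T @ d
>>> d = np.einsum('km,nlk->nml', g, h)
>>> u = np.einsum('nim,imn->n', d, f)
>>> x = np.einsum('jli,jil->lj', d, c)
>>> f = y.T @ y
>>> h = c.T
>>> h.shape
(17, 37, 7)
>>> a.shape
(7, 31, 5)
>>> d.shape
(7, 17, 37)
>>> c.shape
(7, 37, 17)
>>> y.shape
(3, 17)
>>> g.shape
(17, 17)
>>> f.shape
(17, 17)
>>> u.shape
(7,)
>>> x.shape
(17, 7)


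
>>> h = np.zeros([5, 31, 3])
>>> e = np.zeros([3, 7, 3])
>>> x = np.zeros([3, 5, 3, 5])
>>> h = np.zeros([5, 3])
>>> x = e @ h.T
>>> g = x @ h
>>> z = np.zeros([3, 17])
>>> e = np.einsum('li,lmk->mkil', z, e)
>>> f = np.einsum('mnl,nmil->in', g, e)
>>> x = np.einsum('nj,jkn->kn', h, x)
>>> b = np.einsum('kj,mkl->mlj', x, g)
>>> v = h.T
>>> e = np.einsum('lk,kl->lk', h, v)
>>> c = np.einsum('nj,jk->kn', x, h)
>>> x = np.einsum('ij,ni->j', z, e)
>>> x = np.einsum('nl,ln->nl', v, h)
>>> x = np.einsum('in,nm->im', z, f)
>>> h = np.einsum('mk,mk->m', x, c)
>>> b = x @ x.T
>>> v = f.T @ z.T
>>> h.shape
(3,)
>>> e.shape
(5, 3)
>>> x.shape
(3, 7)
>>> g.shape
(3, 7, 3)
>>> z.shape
(3, 17)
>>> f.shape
(17, 7)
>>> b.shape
(3, 3)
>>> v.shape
(7, 3)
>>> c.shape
(3, 7)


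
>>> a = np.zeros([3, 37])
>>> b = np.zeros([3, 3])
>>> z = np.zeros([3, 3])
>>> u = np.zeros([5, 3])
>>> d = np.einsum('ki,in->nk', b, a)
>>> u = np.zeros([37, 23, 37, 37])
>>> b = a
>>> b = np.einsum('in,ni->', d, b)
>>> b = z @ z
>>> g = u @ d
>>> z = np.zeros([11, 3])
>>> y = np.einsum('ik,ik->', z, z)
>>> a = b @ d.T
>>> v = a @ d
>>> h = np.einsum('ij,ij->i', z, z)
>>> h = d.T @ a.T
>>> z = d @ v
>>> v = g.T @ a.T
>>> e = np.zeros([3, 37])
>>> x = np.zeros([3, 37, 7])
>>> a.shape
(3, 37)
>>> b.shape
(3, 3)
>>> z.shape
(37, 3)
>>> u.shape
(37, 23, 37, 37)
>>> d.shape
(37, 3)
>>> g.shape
(37, 23, 37, 3)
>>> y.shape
()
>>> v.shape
(3, 37, 23, 3)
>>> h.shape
(3, 3)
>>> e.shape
(3, 37)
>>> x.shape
(3, 37, 7)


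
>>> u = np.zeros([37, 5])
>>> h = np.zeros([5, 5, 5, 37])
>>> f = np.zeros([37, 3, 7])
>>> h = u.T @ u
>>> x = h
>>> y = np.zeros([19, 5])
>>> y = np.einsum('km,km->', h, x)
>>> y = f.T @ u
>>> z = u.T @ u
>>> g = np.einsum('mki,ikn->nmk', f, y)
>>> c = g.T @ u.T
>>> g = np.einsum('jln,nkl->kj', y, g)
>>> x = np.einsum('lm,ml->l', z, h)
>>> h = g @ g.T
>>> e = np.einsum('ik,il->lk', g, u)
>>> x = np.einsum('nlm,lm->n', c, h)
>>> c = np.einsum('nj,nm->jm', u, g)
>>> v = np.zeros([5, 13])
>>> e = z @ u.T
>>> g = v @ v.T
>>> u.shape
(37, 5)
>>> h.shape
(37, 37)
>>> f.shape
(37, 3, 7)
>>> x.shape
(3,)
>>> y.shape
(7, 3, 5)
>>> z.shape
(5, 5)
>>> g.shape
(5, 5)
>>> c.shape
(5, 7)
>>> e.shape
(5, 37)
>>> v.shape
(5, 13)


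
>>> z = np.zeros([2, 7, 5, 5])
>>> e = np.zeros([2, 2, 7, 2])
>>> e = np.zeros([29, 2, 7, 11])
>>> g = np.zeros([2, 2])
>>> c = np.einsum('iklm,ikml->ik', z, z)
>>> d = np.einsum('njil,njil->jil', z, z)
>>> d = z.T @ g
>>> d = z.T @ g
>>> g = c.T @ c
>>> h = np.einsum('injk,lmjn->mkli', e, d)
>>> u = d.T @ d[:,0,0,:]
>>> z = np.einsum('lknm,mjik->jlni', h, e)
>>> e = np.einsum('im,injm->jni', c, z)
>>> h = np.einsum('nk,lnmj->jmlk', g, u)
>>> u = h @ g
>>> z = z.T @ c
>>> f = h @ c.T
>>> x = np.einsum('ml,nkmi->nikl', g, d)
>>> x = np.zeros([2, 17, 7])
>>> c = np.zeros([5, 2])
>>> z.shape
(7, 5, 5, 7)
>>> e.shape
(5, 5, 2)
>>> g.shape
(7, 7)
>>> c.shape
(5, 2)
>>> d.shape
(5, 5, 7, 2)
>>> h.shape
(2, 5, 2, 7)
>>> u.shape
(2, 5, 2, 7)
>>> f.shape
(2, 5, 2, 2)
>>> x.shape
(2, 17, 7)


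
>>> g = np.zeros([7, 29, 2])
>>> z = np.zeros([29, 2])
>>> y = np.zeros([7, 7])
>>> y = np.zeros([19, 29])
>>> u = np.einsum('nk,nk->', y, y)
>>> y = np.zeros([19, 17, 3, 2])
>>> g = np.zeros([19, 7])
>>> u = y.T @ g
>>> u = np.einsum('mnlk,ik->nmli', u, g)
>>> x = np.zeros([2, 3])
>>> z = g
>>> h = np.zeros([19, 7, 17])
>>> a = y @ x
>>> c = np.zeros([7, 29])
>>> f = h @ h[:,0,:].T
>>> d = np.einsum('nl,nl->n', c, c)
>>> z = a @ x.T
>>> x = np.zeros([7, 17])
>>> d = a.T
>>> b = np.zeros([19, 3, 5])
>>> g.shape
(19, 7)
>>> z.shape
(19, 17, 3, 2)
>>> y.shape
(19, 17, 3, 2)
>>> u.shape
(3, 2, 17, 19)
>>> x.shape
(7, 17)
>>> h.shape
(19, 7, 17)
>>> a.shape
(19, 17, 3, 3)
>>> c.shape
(7, 29)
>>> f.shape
(19, 7, 19)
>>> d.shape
(3, 3, 17, 19)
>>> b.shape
(19, 3, 5)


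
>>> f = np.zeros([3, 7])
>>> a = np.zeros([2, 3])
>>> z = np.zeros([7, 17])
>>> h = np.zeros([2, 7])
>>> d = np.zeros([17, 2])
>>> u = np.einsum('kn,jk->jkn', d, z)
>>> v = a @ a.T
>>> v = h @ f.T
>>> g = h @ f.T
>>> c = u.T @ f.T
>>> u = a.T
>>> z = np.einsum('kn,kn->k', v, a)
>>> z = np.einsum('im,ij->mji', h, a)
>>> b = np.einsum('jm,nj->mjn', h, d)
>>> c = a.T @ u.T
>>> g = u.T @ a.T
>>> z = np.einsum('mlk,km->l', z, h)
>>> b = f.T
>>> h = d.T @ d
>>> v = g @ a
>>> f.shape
(3, 7)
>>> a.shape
(2, 3)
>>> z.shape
(3,)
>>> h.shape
(2, 2)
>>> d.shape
(17, 2)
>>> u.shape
(3, 2)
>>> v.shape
(2, 3)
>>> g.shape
(2, 2)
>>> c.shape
(3, 3)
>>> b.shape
(7, 3)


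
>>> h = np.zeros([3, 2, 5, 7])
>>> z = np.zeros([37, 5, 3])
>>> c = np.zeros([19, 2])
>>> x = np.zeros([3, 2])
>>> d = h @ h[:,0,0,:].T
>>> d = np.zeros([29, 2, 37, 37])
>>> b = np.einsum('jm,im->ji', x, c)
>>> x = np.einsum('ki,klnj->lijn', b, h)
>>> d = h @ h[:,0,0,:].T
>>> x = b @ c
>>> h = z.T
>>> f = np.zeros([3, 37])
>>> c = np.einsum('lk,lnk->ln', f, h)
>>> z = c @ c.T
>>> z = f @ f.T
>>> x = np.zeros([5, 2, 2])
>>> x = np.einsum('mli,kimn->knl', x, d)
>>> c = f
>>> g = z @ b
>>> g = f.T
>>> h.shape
(3, 5, 37)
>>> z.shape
(3, 3)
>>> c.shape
(3, 37)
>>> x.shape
(3, 3, 2)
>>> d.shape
(3, 2, 5, 3)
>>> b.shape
(3, 19)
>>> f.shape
(3, 37)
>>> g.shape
(37, 3)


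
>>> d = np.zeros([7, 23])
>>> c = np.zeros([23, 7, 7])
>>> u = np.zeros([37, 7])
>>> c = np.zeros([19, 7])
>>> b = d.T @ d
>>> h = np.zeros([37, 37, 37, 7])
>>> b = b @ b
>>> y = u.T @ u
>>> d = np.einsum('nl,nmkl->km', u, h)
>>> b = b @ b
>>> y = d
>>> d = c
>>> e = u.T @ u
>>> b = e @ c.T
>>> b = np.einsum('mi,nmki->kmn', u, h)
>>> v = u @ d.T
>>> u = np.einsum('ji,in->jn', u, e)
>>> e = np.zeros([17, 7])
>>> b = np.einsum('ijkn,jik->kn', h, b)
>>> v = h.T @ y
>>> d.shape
(19, 7)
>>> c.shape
(19, 7)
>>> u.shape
(37, 7)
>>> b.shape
(37, 7)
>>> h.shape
(37, 37, 37, 7)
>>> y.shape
(37, 37)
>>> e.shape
(17, 7)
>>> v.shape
(7, 37, 37, 37)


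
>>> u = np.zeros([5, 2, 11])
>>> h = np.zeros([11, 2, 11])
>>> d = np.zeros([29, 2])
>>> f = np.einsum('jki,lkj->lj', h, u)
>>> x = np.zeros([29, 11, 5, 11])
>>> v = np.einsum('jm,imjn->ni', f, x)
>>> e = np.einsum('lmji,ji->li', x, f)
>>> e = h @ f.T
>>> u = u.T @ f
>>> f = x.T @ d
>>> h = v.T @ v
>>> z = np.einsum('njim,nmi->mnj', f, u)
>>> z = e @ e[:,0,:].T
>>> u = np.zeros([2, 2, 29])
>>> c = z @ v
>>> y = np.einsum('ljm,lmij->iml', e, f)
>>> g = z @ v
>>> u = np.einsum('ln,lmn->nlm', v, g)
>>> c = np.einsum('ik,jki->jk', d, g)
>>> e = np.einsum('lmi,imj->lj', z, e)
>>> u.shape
(29, 11, 2)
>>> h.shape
(29, 29)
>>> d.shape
(29, 2)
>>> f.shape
(11, 5, 11, 2)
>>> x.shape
(29, 11, 5, 11)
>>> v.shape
(11, 29)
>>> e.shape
(11, 5)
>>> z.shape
(11, 2, 11)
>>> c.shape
(11, 2)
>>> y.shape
(11, 5, 11)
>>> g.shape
(11, 2, 29)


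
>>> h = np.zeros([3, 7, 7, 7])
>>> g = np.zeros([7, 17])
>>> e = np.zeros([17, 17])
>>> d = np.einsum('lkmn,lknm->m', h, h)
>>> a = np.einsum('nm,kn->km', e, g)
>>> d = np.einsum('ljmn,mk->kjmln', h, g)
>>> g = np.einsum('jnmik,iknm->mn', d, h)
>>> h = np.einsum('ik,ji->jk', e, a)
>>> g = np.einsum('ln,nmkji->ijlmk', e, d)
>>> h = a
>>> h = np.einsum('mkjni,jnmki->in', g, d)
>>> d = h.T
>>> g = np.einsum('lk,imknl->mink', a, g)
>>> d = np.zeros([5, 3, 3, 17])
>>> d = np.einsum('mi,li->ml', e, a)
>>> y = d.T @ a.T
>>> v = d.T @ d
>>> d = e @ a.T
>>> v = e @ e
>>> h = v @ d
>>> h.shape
(17, 7)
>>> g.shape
(3, 7, 7, 17)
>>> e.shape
(17, 17)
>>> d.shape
(17, 7)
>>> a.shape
(7, 17)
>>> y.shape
(7, 7)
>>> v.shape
(17, 17)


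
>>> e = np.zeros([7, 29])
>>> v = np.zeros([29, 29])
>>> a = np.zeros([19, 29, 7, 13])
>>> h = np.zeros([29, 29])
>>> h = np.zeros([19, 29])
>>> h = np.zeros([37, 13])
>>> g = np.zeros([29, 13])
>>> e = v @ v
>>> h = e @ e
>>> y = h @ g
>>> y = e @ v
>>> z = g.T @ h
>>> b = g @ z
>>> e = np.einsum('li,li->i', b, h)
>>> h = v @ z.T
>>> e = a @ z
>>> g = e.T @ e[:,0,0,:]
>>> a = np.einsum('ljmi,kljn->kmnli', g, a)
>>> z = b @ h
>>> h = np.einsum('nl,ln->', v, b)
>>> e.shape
(19, 29, 7, 29)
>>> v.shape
(29, 29)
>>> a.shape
(19, 29, 13, 29, 29)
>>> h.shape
()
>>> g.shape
(29, 7, 29, 29)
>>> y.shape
(29, 29)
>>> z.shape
(29, 13)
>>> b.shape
(29, 29)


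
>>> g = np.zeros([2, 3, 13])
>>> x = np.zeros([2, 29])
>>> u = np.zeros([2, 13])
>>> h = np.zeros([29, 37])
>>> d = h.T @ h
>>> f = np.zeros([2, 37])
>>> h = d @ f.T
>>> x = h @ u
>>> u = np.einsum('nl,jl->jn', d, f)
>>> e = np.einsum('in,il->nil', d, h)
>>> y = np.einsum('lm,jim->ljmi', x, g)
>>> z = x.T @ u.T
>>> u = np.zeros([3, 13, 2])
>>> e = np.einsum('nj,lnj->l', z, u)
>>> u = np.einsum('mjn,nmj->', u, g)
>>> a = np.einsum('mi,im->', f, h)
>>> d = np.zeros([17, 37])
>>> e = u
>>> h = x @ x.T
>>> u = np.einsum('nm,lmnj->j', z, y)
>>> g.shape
(2, 3, 13)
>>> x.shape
(37, 13)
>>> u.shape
(3,)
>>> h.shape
(37, 37)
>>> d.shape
(17, 37)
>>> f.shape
(2, 37)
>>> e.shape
()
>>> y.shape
(37, 2, 13, 3)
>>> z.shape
(13, 2)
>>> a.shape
()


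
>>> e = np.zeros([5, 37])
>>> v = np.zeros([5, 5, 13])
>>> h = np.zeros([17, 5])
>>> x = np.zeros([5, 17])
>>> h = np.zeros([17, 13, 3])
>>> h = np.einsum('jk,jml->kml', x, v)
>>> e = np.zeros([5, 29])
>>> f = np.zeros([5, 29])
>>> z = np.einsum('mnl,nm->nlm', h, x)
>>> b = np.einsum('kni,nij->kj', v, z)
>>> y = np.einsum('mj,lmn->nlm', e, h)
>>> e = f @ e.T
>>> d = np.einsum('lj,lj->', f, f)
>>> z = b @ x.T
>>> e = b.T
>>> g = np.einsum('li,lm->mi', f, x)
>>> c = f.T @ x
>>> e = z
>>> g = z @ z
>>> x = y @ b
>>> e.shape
(5, 5)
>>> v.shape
(5, 5, 13)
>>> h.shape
(17, 5, 13)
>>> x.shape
(13, 17, 17)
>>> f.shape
(5, 29)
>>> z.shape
(5, 5)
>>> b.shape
(5, 17)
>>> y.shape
(13, 17, 5)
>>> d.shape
()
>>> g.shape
(5, 5)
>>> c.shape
(29, 17)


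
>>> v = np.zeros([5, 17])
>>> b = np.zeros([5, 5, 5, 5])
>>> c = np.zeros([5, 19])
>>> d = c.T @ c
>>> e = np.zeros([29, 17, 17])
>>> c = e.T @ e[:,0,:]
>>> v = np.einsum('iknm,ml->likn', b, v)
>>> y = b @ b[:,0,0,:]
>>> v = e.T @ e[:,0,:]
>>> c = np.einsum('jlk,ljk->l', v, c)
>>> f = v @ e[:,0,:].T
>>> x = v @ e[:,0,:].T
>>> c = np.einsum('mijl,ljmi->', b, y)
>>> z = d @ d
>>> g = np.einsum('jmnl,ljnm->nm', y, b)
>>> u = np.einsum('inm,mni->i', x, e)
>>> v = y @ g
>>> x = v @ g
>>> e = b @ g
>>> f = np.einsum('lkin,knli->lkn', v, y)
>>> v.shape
(5, 5, 5, 5)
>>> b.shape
(5, 5, 5, 5)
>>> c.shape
()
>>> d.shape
(19, 19)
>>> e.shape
(5, 5, 5, 5)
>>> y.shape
(5, 5, 5, 5)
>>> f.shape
(5, 5, 5)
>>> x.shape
(5, 5, 5, 5)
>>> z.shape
(19, 19)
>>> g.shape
(5, 5)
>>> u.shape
(17,)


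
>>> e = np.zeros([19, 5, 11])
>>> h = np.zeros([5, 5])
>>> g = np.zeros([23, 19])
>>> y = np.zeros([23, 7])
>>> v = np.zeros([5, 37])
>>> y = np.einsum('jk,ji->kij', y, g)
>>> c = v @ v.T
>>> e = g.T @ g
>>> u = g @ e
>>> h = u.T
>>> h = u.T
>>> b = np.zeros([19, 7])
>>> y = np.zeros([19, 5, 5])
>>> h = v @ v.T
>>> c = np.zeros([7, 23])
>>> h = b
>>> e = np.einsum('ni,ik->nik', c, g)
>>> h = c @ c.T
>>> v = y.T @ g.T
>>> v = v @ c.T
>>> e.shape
(7, 23, 19)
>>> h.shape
(7, 7)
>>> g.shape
(23, 19)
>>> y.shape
(19, 5, 5)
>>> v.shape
(5, 5, 7)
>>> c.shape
(7, 23)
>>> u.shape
(23, 19)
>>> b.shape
(19, 7)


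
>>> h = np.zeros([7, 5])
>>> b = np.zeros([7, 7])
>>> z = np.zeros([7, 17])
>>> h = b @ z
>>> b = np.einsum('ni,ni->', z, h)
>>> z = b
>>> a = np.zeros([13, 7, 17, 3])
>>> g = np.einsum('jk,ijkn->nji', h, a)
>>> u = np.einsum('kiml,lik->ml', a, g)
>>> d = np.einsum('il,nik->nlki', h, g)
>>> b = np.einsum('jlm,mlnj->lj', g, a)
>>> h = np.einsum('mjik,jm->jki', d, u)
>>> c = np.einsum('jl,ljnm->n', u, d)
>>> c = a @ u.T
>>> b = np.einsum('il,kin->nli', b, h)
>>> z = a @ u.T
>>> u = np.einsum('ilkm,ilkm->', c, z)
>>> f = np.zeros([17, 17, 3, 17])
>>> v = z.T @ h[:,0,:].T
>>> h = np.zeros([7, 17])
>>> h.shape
(7, 17)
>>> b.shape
(13, 3, 7)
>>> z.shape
(13, 7, 17, 17)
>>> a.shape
(13, 7, 17, 3)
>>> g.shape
(3, 7, 13)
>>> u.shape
()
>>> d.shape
(3, 17, 13, 7)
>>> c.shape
(13, 7, 17, 17)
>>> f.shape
(17, 17, 3, 17)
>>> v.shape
(17, 17, 7, 17)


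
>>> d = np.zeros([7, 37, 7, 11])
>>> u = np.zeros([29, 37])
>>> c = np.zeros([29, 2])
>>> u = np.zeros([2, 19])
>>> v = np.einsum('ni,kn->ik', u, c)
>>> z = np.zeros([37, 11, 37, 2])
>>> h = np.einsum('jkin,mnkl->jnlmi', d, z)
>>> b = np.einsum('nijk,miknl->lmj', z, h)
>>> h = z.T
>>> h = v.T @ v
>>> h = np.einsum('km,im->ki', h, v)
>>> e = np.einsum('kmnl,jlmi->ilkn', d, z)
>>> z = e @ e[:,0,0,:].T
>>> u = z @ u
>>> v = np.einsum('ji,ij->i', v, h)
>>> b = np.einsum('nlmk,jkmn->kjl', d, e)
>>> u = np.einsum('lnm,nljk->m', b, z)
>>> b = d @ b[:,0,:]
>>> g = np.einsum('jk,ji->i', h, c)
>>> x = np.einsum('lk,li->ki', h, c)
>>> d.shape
(7, 37, 7, 11)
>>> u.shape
(37,)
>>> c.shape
(29, 2)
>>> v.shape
(29,)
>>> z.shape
(2, 11, 7, 2)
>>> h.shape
(29, 19)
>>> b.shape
(7, 37, 7, 37)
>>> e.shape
(2, 11, 7, 7)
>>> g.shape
(2,)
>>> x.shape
(19, 2)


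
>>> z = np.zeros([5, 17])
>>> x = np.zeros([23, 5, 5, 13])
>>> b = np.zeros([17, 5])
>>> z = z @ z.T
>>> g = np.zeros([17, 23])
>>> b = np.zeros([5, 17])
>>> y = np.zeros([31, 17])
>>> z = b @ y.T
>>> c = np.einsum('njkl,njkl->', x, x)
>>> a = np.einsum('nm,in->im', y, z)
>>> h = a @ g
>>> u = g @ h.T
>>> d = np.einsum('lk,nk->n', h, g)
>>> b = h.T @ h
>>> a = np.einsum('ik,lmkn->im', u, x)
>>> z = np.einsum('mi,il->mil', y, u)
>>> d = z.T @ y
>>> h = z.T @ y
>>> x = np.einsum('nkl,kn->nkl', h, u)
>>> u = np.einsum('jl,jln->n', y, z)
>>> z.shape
(31, 17, 5)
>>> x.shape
(5, 17, 17)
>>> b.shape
(23, 23)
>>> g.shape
(17, 23)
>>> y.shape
(31, 17)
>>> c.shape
()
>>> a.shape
(17, 5)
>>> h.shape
(5, 17, 17)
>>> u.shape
(5,)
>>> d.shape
(5, 17, 17)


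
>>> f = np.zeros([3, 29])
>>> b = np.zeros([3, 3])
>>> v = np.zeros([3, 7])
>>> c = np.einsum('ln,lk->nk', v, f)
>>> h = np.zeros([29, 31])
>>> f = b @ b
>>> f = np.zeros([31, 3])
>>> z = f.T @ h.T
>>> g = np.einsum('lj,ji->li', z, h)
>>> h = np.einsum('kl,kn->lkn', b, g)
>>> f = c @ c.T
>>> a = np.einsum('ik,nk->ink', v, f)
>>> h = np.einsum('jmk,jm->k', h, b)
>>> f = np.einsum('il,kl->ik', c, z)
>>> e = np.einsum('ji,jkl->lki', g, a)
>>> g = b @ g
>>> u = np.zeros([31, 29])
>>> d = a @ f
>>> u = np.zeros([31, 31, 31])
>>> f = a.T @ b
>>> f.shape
(7, 7, 3)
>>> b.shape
(3, 3)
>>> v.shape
(3, 7)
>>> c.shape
(7, 29)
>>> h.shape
(31,)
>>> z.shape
(3, 29)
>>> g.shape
(3, 31)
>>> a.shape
(3, 7, 7)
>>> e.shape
(7, 7, 31)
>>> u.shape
(31, 31, 31)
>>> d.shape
(3, 7, 3)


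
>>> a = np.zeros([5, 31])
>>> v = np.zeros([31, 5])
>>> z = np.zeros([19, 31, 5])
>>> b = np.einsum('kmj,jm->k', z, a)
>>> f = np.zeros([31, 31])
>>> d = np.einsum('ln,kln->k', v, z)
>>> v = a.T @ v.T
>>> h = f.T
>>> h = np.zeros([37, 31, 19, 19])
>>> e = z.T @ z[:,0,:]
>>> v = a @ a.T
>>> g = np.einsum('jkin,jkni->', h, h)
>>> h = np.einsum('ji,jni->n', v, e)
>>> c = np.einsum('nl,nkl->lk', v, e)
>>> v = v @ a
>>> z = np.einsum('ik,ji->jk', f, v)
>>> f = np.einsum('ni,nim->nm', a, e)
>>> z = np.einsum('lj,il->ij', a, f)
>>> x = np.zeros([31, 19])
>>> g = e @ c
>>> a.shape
(5, 31)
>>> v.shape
(5, 31)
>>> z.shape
(5, 31)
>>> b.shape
(19,)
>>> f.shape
(5, 5)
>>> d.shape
(19,)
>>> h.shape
(31,)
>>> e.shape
(5, 31, 5)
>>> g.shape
(5, 31, 31)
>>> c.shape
(5, 31)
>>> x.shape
(31, 19)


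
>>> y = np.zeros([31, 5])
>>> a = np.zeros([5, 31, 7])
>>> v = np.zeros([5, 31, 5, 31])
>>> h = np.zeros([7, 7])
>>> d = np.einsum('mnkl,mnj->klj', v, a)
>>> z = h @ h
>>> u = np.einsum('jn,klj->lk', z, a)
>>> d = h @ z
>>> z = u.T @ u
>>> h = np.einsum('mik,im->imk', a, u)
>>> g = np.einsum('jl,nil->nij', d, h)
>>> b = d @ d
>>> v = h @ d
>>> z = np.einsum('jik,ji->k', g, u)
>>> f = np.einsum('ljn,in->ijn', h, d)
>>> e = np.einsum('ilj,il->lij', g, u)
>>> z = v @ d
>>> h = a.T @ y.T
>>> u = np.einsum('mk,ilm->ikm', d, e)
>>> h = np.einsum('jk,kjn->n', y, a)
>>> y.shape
(31, 5)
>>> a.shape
(5, 31, 7)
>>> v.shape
(31, 5, 7)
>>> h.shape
(7,)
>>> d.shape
(7, 7)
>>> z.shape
(31, 5, 7)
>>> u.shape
(5, 7, 7)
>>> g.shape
(31, 5, 7)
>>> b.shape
(7, 7)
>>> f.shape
(7, 5, 7)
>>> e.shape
(5, 31, 7)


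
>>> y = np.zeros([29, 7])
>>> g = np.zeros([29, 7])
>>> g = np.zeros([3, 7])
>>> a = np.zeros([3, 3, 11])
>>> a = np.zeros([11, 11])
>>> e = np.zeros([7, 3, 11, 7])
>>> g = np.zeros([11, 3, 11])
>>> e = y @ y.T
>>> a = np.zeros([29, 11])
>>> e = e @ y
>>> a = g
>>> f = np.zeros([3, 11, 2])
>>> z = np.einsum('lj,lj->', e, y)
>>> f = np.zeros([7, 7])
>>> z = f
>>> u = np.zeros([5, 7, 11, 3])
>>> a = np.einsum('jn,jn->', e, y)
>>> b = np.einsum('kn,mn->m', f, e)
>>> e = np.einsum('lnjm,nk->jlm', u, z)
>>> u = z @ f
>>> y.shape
(29, 7)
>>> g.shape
(11, 3, 11)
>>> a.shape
()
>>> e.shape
(11, 5, 3)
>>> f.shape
(7, 7)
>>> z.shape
(7, 7)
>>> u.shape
(7, 7)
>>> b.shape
(29,)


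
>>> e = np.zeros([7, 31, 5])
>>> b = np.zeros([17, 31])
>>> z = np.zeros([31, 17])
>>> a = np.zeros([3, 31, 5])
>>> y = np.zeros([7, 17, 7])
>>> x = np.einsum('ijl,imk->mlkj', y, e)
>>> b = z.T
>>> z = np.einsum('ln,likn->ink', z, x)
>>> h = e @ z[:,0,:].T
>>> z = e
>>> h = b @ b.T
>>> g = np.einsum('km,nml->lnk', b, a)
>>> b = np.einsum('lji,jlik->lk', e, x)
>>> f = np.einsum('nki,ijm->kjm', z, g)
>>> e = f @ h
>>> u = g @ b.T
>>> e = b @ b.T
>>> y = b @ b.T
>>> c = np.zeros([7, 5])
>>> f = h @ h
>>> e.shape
(7, 7)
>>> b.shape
(7, 17)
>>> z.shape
(7, 31, 5)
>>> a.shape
(3, 31, 5)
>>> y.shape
(7, 7)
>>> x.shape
(31, 7, 5, 17)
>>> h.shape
(17, 17)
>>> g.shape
(5, 3, 17)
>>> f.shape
(17, 17)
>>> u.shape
(5, 3, 7)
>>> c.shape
(7, 5)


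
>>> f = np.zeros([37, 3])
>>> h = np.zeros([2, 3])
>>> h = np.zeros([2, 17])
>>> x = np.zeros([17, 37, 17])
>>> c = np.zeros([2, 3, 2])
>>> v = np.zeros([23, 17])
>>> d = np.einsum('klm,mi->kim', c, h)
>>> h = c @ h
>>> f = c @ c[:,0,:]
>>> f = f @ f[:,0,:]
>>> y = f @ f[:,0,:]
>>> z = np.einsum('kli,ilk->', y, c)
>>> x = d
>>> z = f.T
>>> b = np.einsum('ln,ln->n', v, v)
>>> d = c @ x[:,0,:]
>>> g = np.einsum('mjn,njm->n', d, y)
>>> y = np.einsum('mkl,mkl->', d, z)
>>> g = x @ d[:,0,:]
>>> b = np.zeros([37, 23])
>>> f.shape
(2, 3, 2)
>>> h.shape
(2, 3, 17)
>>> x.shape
(2, 17, 2)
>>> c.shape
(2, 3, 2)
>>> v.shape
(23, 17)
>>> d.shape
(2, 3, 2)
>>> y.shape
()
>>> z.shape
(2, 3, 2)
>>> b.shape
(37, 23)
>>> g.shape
(2, 17, 2)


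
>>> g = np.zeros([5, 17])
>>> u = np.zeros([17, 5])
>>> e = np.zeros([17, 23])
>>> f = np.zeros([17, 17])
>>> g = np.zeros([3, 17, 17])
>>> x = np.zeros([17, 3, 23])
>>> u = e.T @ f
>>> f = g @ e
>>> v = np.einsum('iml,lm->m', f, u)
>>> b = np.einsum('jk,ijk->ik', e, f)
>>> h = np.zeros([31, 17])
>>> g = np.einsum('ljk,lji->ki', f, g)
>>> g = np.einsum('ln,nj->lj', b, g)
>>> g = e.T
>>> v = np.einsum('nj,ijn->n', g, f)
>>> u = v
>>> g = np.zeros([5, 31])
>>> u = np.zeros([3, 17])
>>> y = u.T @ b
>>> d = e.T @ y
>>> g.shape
(5, 31)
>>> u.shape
(3, 17)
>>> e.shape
(17, 23)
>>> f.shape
(3, 17, 23)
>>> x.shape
(17, 3, 23)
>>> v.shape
(23,)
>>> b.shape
(3, 23)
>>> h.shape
(31, 17)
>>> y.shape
(17, 23)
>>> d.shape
(23, 23)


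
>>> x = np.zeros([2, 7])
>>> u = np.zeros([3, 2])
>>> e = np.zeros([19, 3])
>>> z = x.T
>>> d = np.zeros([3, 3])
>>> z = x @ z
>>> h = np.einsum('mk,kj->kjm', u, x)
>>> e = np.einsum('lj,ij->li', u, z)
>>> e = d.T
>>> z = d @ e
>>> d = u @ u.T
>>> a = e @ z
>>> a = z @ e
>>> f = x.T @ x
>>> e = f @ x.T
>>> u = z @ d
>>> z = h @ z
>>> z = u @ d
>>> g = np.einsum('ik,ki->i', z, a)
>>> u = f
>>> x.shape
(2, 7)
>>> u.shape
(7, 7)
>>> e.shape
(7, 2)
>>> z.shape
(3, 3)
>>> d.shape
(3, 3)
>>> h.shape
(2, 7, 3)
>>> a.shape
(3, 3)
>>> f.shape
(7, 7)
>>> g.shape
(3,)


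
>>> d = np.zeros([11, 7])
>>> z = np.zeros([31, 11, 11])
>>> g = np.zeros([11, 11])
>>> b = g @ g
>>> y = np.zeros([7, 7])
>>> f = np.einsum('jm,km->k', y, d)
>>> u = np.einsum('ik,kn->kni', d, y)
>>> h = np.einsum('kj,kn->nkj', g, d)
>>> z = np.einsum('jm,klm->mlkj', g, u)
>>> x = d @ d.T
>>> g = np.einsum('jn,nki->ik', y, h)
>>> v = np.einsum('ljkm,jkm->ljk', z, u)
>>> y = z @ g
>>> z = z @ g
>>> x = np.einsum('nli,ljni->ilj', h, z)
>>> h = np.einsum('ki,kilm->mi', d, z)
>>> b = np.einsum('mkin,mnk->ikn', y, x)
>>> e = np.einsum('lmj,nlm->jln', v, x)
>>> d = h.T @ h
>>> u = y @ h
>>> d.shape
(7, 7)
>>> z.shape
(11, 7, 7, 11)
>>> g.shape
(11, 11)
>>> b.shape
(7, 7, 11)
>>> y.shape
(11, 7, 7, 11)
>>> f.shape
(11,)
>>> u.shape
(11, 7, 7, 7)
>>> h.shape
(11, 7)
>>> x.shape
(11, 11, 7)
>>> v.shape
(11, 7, 7)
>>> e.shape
(7, 11, 11)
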